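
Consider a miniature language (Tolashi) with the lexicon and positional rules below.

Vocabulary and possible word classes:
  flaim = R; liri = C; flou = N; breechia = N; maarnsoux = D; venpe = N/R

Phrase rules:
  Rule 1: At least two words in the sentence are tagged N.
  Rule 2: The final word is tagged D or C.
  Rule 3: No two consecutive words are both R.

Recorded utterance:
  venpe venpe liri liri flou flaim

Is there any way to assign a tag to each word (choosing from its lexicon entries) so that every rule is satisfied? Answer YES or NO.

NO

Candidates per position — 1:venpe {N,R}; 2:venpe {N,R}; 3:liri {C}; 4:liri {C}; 5:flou {N}; 6:flaim {R}.
Rule 2 cannot be satisfied by any choice of tags from the lexicon.
So there is no consistent tagging.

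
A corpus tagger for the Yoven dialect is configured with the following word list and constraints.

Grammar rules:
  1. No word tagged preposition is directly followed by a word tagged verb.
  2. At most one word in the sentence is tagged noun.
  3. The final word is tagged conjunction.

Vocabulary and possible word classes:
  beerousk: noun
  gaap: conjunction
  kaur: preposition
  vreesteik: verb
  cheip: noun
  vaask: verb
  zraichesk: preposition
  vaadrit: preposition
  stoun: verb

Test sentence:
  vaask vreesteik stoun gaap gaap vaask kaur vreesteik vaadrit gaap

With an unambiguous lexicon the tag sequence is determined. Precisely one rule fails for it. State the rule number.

1

Fixed tagging: verb verb verb conjunction conjunction verb preposition verb preposition conjunction.
Rule check: R1 fail, R2 pass, R3 pass.
Only rule 1 fails.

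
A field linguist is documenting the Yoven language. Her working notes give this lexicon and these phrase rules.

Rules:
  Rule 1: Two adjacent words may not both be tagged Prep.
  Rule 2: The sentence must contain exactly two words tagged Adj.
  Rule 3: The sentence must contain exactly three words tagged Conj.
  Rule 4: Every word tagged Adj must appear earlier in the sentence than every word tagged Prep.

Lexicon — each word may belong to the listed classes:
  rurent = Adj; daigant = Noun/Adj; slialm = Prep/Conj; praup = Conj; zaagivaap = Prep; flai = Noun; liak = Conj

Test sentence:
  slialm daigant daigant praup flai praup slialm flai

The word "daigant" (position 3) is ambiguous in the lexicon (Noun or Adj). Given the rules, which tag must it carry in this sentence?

Adj

Candidates per position — 1:slialm {Prep,Conj}; 2:daigant {Noun,Adj}; 3:daigant {Noun,Adj}; 4:praup {Conj}; 5:flai {Noun}; 6:praup {Conj}; 7:slialm {Prep,Conj}; 8:flai {Noun}.
Position 2: Noun is ruled out by rule 2; that leaves Adj.
Position 3: Noun is ruled out by rule 2; that leaves Adj.
Position 1: Prep is ruled out by rule 4; that leaves Conj.
Position 7: Conj is ruled out by rule 3; that leaves Prep.
The unique satisfying tagging is: Conj Adj Adj Conj Noun Conj Prep Noun.
Check: rule 1 satisfied; rule 2 satisfied; rule 3 satisfied; rule 4 satisfied.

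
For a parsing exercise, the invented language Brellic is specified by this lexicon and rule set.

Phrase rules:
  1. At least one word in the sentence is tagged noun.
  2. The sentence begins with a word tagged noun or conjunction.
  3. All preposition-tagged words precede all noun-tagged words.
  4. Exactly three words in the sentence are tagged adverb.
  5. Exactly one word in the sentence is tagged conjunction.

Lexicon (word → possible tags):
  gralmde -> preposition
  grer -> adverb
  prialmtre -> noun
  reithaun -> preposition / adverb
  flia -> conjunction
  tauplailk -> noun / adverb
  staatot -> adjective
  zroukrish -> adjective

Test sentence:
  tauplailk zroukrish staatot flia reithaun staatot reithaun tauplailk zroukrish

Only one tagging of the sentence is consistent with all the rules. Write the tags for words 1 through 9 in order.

Candidates per position — 1:tauplailk {noun,adverb}; 2:zroukrish {adjective}; 3:staatot {adjective}; 4:flia {conjunction}; 5:reithaun {preposition,adverb}; 6:staatot {adjective}; 7:reithaun {preposition,adverb}; 8:tauplailk {noun,adverb}; 9:zroukrish {adjective}.
If word 1 were adverb, no tagging could satisfy rule 2; so word 1 is noun.
If word 5 were preposition, no tagging could satisfy rule 3; so word 5 is adverb.
If word 7 were preposition, no tagging could satisfy rule 3; so word 7 is adverb.
If word 8 were noun, no tagging could satisfy rule 4; so word 8 is adverb.
So the tagging must be: noun adjective adjective conjunction adverb adjective adverb adverb adjective.
Checking: rule 1 satisfied; rule 2 satisfied; rule 3 satisfied; rule 4 satisfied; rule 5 satisfied.

noun adjective adjective conjunction adverb adjective adverb adverb adjective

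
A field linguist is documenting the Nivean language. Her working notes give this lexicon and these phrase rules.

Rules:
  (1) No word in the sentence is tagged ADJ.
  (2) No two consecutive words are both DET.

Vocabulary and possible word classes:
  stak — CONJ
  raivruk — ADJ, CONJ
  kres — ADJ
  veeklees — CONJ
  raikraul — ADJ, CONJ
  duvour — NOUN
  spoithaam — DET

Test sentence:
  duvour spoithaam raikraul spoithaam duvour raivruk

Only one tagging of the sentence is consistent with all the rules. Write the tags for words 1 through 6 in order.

NOUN DET CONJ DET NOUN CONJ

Candidates per position — 1:duvour {NOUN}; 2:spoithaam {DET}; 3:raikraul {ADJ,CONJ}; 4:spoithaam {DET}; 5:duvour {NOUN}; 6:raivruk {ADJ,CONJ}.
Word 3 cannot be ADJ — rule 1 would then fail for every completion. It is CONJ.
Word 6 cannot be ADJ — rule 1 would then fail for every completion. It is CONJ.
The only consistent sequence is: NOUN DET CONJ DET NOUN CONJ.
Checking: rule 1 ok; rule 2 ok.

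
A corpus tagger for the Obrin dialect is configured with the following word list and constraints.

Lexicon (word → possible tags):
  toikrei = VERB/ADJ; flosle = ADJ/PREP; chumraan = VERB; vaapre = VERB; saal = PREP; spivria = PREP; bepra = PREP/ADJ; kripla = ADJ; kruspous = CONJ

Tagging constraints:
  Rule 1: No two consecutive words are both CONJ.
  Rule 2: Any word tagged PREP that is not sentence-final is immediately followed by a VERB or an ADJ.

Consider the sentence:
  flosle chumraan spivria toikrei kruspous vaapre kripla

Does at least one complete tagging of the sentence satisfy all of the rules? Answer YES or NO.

YES

Candidates per position — 1:flosle {ADJ,PREP}; 2:chumraan {VERB}; 3:spivria {PREP}; 4:toikrei {VERB,ADJ}; 5:kruspous {CONJ}; 6:vaapre {VERB}; 7:kripla {ADJ}.
One satisfying assignment: PREP VERB PREP VERB CONJ VERB ADJ.
Rule-by-rule: rule 1 holds; rule 2 holds.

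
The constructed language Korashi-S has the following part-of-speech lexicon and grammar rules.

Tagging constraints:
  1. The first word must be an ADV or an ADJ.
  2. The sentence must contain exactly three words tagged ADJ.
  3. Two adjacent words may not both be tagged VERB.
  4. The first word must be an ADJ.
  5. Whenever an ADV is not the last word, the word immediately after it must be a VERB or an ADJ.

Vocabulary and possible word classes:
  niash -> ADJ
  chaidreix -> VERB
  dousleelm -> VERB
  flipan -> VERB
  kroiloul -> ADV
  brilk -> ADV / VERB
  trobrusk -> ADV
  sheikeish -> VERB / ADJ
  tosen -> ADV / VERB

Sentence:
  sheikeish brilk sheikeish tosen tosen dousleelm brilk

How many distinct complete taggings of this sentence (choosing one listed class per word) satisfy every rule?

Candidates per position — 1:sheikeish {VERB,ADJ}; 2:brilk {ADV,VERB}; 3:sheikeish {VERB,ADJ}; 4:tosen {ADV,VERB}; 5:tosen {ADV,VERB}; 6:dousleelm {VERB}; 7:brilk {ADV,VERB}.
There are 64 candidate sequences in total.
Rule 2 cannot be satisfied by any choice of tags from the lexicon.
So there is no consistent tagging.
Count = 0.

0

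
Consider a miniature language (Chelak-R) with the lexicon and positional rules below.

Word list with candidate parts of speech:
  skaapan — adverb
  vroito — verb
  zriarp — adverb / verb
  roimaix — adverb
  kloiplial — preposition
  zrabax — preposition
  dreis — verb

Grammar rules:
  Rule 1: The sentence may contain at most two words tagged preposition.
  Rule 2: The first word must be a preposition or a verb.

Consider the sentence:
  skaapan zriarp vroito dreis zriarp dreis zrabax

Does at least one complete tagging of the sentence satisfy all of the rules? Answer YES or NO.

NO

Candidates per position — 1:skaapan {adverb}; 2:zriarp {adverb,verb}; 3:vroito {verb}; 4:dreis {verb}; 5:zriarp {adverb,verb}; 6:dreis {verb}; 7:zrabax {preposition}.
Rule 2 cannot be satisfied by any choice of tags from the lexicon.
So there is no consistent tagging.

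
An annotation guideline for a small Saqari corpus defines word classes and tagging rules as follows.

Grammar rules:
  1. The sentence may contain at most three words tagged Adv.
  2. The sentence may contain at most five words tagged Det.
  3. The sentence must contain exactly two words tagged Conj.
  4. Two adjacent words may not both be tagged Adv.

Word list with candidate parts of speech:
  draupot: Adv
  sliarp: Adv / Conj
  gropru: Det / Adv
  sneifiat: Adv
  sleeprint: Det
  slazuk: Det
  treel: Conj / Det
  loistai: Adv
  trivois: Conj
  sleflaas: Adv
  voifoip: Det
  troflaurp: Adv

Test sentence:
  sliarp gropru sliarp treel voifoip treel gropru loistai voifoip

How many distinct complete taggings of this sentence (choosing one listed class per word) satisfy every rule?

Candidates per position — 1:sliarp {Adv,Conj}; 2:gropru {Det,Adv}; 3:sliarp {Adv,Conj}; 4:treel {Conj,Det}; 5:voifoip {Det}; 6:treel {Conj,Det}; 7:gropru {Det,Adv}; 8:loistai {Adv}; 9:voifoip {Det}.
There are 64 candidate sequences in total.
Checking each against the rules leaves 6 sequences.
Count = 6.

6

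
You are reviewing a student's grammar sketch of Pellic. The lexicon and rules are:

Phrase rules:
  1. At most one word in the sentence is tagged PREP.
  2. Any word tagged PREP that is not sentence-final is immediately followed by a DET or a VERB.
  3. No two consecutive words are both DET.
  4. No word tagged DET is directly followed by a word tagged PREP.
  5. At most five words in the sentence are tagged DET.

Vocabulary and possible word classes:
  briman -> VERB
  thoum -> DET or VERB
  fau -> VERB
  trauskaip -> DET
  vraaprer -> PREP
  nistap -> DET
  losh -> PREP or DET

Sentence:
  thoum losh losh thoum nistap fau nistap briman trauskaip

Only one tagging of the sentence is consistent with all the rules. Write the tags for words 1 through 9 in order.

Candidates per position — 1:thoum {DET,VERB}; 2:losh {PREP,DET}; 3:losh {PREP,DET}; 4:thoum {DET,VERB}; 5:nistap {DET}; 6:fau {VERB}; 7:nistap {DET}; 8:briman {VERB}; 9:trauskaip {DET}.
At position 4, choosing DET makes rule 3 impossible to satisfy; hence VERB.
The remaining ambiguous positions (1, 2, 3) are resolved jointly — only one combination satisfies every rule.
The only consistent sequence is: VERB PREP DET VERB DET VERB DET VERB DET.
Verifying each rule — rule 1 ok; rule 2 ok; rule 3 ok; rule 4 ok; rule 5 ok.

VERB PREP DET VERB DET VERB DET VERB DET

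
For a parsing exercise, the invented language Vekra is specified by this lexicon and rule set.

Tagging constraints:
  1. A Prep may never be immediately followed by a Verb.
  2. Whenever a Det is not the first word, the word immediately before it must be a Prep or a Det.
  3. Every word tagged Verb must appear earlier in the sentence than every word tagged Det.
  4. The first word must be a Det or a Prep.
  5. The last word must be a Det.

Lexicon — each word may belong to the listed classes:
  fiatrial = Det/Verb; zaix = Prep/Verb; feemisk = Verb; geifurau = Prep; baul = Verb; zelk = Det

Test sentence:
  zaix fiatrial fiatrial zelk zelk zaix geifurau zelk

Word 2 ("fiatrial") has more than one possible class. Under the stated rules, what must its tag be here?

Candidates per position — 1:zaix {Prep,Verb}; 2:fiatrial {Det,Verb}; 3:fiatrial {Det,Verb}; 4:zelk {Det}; 5:zelk {Det}; 6:zaix {Prep,Verb}; 7:geifurau {Prep}; 8:zelk {Det}.
Position 1: Verb is ruled out by rule 2; that leaves Prep.
Position 2: Verb is ruled out by rule 1; that leaves Det.
Position 3: Verb is ruled out by rule 2; that leaves Det.
Position 6: Verb is ruled out by rule 3; that leaves Prep.
The only consistent sequence is: Prep Det Det Det Det Prep Prep Det.
Check: rule 1 ✓; rule 2 ✓; rule 3 ✓; rule 4 ✓; rule 5 ✓.

Det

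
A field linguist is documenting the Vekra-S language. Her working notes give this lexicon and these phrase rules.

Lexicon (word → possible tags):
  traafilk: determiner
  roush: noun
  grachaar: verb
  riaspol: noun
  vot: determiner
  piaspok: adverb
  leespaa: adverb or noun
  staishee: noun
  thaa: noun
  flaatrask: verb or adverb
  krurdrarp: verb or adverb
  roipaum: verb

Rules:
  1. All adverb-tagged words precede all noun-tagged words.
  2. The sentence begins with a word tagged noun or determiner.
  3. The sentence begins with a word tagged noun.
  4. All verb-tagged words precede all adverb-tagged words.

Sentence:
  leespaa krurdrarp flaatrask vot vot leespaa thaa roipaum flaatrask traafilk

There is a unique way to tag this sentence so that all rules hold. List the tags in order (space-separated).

Candidates per position — 1:leespaa {adverb,noun}; 2:krurdrarp {verb,adverb}; 3:flaatrask {verb,adverb}; 4:vot {determiner}; 5:vot {determiner}; 6:leespaa {adverb,noun}; 7:thaa {noun}; 8:roipaum {verb}; 9:flaatrask {verb,adverb}; 10:traafilk {determiner}.
At position 1, choosing adverb makes rule 2 impossible to satisfy; hence noun.
At position 2, choosing adverb makes rule 1 impossible to satisfy; hence verb.
At position 3, choosing adverb makes rule 1 impossible to satisfy; hence verb.
At position 6, choosing adverb makes rule 1 impossible to satisfy; hence noun.
At position 9, choosing adverb makes rule 1 impossible to satisfy; hence verb.
So the tagging must be: noun verb verb determiner determiner noun noun verb verb determiner.
Check: rule 1 holds; rule 2 holds; rule 3 holds; rule 4 holds.

noun verb verb determiner determiner noun noun verb verb determiner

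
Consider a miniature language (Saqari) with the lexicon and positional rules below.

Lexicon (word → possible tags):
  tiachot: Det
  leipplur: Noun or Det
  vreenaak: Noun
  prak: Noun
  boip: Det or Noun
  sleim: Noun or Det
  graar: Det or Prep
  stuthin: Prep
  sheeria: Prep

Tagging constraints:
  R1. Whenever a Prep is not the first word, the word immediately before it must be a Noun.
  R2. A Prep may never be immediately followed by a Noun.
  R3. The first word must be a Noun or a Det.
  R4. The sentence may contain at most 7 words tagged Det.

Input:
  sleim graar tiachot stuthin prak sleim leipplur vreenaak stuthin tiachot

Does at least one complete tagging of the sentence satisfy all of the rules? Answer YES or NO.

NO

Candidates per position — 1:sleim {Noun,Det}; 2:graar {Det,Prep}; 3:tiachot {Det}; 4:stuthin {Prep}; 5:prak {Noun}; 6:sleim {Noun,Det}; 7:leipplur {Noun,Det}; 8:vreenaak {Noun}; 9:stuthin {Prep}; 10:tiachot {Det}.
Rule 1 cannot be satisfied by any choice of tags from the lexicon.
So there is no consistent tagging.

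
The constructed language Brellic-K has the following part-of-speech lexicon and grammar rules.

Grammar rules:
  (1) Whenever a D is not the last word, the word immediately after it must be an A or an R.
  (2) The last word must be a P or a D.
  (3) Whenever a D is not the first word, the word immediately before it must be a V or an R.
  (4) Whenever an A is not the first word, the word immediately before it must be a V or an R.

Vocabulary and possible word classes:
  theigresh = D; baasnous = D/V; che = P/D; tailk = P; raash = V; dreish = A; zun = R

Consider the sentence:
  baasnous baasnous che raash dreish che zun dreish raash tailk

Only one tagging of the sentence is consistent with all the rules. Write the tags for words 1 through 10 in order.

V V P V A P R A V P

Candidates per position — 1:baasnous {D,V}; 2:baasnous {D,V}; 3:che {P,D}; 4:raash {V}; 5:dreish {A}; 6:che {P,D}; 7:zun {R}; 8:dreish {A}; 9:raash {V}; 10:tailk {P}.
Word 1 cannot be D — rule 1 would then fail for every completion. It is V.
Word 2 cannot be D — rule 1 would then fail for every completion. It is V.
Word 3 cannot be D — rule 1 would then fail for every completion. It is P.
Word 6 cannot be D — rule 3 would then fail for every completion. It is P.
The unique satisfying tagging is: V V P V A P R A V P.
Checking: rule 1 ok; rule 2 ok; rule 3 ok; rule 4 ok.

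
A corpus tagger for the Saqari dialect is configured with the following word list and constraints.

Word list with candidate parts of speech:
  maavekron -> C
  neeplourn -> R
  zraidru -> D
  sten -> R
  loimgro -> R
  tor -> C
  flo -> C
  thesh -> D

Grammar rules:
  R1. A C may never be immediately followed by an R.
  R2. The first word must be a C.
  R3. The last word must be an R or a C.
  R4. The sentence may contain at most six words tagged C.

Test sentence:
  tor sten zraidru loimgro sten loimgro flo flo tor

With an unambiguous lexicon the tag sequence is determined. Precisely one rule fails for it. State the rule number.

Fixed tagging: C R D R R R C C C.
Rule check: R1 fail, R2 pass, R3 pass, R4 pass.
Only rule 1 fails.

1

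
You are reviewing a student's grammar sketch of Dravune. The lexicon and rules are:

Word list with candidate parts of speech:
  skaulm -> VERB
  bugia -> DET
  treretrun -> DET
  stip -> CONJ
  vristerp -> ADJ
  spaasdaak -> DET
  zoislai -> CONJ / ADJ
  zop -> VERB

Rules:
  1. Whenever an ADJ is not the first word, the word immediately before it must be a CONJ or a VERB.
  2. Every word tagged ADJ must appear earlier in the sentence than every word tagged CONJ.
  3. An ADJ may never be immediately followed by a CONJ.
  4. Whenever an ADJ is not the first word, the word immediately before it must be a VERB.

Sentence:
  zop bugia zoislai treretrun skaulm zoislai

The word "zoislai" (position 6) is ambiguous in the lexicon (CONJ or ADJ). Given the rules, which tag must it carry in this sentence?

CONJ

Candidates per position — 1:zop {VERB}; 2:bugia {DET}; 3:zoislai {CONJ,ADJ}; 4:treretrun {DET}; 5:skaulm {VERB}; 6:zoislai {CONJ,ADJ}.
Position 3: tagging it ADJ would leave rule 1 unsatisfiable, so it must be CONJ.
Position 6: tagging it ADJ would leave rule 2 unsatisfiable, so it must be CONJ.
The only consistent sequence is: VERB DET CONJ DET VERB CONJ.
Verifying each rule — rule 1 holds; rule 2 holds; rule 3 holds; rule 4 holds.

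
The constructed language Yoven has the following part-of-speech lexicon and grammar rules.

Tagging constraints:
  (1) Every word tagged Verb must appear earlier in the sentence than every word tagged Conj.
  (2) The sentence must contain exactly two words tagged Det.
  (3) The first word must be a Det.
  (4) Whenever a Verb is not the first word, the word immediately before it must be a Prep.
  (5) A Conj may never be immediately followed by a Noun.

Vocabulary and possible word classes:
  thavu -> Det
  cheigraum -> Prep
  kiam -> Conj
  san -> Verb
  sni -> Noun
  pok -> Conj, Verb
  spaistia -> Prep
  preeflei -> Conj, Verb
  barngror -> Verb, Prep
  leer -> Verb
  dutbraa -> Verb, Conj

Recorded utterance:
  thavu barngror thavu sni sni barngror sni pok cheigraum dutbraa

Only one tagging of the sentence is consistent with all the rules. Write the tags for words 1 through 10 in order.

Candidates per position — 1:thavu {Det}; 2:barngror {Verb,Prep}; 3:thavu {Det}; 4:sni {Noun}; 5:sni {Noun}; 6:barngror {Verb,Prep}; 7:sni {Noun}; 8:pok {Conj,Verb}; 9:cheigraum {Prep}; 10:dutbraa {Verb,Conj}.
Position 2: Verb is ruled out by rule 4; that leaves Prep.
Position 6: Verb is ruled out by rule 4; that leaves Prep.
Position 8: Verb is ruled out by rule 4; that leaves Conj.
Position 10: Verb is ruled out by rule 1; that leaves Conj.
The only consistent sequence is: Det Prep Det Noun Noun Prep Noun Conj Prep Conj.
Rule-by-rule: rule 1 ok; rule 2 ok; rule 3 ok; rule 4 ok; rule 5 ok.

Det Prep Det Noun Noun Prep Noun Conj Prep Conj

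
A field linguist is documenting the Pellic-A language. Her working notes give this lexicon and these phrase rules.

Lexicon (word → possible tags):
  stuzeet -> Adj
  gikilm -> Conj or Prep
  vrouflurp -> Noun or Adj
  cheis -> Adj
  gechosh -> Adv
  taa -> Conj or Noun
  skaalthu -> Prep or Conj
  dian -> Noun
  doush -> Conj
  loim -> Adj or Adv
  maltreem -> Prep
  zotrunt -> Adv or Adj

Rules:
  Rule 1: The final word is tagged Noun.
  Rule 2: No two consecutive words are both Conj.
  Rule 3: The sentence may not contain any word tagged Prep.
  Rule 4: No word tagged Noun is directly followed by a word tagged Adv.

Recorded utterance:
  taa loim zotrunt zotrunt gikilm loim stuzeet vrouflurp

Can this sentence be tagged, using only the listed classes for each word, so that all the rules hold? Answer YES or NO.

Candidates per position — 1:taa {Conj,Noun}; 2:loim {Adj,Adv}; 3:zotrunt {Adv,Adj}; 4:zotrunt {Adv,Adj}; 5:gikilm {Conj,Prep}; 6:loim {Adj,Adv}; 7:stuzeet {Adj}; 8:vrouflurp {Noun,Adj}.
One satisfying assignment: Conj Adv Adv Adv Conj Adv Adj Noun.
Check: rule 1 ok; rule 2 ok; rule 3 ok; rule 4 ok.

YES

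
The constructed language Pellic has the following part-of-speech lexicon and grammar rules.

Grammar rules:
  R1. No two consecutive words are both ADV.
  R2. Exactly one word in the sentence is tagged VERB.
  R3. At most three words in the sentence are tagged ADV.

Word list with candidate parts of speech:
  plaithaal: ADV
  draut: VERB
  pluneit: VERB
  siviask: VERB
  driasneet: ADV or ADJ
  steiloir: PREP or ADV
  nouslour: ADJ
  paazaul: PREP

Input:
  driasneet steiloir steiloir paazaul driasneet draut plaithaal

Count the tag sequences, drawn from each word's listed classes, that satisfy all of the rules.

9

Candidates per position — 1:driasneet {ADV,ADJ}; 2:steiloir {PREP,ADV}; 3:steiloir {PREP,ADV}; 4:paazaul {PREP}; 5:driasneet {ADV,ADJ}; 6:draut {VERB}; 7:plaithaal {ADV}.
There are 16 candidate sequences in total.
Checking each against the rules leaves 9 sequences.
Count = 9.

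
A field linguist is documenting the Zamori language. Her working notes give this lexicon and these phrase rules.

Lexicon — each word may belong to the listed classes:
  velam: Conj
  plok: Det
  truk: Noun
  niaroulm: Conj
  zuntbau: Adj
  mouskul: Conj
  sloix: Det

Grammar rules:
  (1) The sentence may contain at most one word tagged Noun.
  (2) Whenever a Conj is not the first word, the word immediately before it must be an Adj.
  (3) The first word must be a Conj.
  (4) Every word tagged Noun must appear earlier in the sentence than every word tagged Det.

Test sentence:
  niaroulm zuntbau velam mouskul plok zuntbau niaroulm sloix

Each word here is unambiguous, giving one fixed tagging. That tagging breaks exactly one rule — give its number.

2

Fixed tagging: Conj Adj Conj Conj Det Adj Conj Det.
Checking each rule: R1 holds, R2 violated, R3 holds, R4 holds.
Only rule 2 fails.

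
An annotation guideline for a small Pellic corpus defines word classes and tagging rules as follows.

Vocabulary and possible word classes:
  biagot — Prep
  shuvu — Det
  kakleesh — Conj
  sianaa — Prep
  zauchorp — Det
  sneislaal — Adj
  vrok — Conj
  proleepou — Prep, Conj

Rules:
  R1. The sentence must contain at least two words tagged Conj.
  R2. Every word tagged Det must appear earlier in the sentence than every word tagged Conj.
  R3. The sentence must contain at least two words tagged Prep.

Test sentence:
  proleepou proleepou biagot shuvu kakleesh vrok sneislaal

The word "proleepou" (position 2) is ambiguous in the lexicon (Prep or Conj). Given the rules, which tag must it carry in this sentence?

Prep

Candidates per position — 1:proleepou {Prep,Conj}; 2:proleepou {Prep,Conj}; 3:biagot {Prep}; 4:shuvu {Det}; 5:kakleesh {Conj}; 6:vrok {Conj}; 7:sneislaal {Adj}.
Position 1: tagging it Conj would leave rule 2 unsatisfiable, so it must be Prep.
Position 2: tagging it Conj would leave rule 2 unsatisfiable, so it must be Prep.
The only consistent sequence is: Prep Prep Prep Det Conj Conj Adj.
Check: rule 1 holds; rule 2 holds; rule 3 holds.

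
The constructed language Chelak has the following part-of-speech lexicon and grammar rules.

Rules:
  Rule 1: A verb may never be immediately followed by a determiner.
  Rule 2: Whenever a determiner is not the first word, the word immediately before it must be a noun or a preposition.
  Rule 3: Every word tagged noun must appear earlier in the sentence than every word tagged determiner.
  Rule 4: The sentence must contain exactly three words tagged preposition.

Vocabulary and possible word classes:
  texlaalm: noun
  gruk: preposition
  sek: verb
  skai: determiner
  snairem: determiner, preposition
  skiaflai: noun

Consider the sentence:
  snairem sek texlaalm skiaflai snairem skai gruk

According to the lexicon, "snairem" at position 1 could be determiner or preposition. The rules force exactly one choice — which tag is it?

Candidates per position — 1:snairem {determiner,preposition}; 2:sek {verb}; 3:texlaalm {noun}; 4:skiaflai {noun}; 5:snairem {determiner,preposition}; 6:skai {determiner}; 7:gruk {preposition}.
Position 1: determiner is ruled out by rule 3; that leaves preposition.
Position 5: determiner is ruled out by rule 2; that leaves preposition.
So the tagging must be: preposition verb noun noun preposition determiner preposition.
Check: rule 1 satisfied; rule 2 satisfied; rule 3 satisfied; rule 4 satisfied.

preposition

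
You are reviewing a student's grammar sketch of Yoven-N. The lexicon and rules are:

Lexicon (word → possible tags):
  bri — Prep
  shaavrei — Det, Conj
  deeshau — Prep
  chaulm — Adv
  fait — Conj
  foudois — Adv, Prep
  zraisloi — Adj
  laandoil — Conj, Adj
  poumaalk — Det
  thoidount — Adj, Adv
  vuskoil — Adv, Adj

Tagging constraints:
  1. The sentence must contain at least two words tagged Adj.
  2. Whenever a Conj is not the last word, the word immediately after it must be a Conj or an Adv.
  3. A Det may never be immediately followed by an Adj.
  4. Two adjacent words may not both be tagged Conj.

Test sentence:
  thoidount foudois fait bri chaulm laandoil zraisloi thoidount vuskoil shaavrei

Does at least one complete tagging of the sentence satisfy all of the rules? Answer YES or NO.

NO

Candidates per position — 1:thoidount {Adj,Adv}; 2:foudois {Adv,Prep}; 3:fait {Conj}; 4:bri {Prep}; 5:chaulm {Adv}; 6:laandoil {Conj,Adj}; 7:zraisloi {Adj}; 8:thoidount {Adj,Adv}; 9:vuskoil {Adv,Adj}; 10:shaavrei {Det,Conj}.
Rule 2 cannot be satisfied by any choice of tags from the lexicon.
So there is no consistent tagging.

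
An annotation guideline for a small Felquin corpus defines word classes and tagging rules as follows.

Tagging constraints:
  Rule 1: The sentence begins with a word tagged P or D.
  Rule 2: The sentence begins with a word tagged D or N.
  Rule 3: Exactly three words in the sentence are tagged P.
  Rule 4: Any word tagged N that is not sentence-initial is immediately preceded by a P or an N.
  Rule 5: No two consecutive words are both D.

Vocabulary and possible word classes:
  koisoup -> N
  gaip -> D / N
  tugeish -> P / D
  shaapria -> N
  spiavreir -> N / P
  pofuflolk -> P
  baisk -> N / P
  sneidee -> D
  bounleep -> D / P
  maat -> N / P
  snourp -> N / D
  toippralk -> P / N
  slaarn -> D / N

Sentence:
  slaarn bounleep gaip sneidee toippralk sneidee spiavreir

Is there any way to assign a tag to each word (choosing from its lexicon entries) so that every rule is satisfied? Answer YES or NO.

YES

Candidates per position — 1:slaarn {D,N}; 2:bounleep {D,P}; 3:gaip {D,N}; 4:sneidee {D}; 5:toippralk {P,N}; 6:sneidee {D}; 7:spiavreir {N,P}.
One satisfying assignment: D P N D P D P.
Verifying each rule — rule 1 satisfied; rule 2 satisfied; rule 3 satisfied; rule 4 satisfied; rule 5 satisfied.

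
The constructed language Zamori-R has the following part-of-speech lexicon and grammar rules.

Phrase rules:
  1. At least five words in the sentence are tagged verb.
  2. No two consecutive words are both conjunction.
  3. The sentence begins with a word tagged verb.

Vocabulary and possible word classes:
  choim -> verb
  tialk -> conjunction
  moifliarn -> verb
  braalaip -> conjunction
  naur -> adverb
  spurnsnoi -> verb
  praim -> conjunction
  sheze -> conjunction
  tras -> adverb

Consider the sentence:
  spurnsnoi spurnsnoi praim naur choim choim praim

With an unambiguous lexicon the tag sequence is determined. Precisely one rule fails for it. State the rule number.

Fixed tagging: verb verb conjunction adverb verb verb conjunction.
Checking each rule: R1 ✗, R2 ✓, R3 ✓.
Only rule 1 fails.

1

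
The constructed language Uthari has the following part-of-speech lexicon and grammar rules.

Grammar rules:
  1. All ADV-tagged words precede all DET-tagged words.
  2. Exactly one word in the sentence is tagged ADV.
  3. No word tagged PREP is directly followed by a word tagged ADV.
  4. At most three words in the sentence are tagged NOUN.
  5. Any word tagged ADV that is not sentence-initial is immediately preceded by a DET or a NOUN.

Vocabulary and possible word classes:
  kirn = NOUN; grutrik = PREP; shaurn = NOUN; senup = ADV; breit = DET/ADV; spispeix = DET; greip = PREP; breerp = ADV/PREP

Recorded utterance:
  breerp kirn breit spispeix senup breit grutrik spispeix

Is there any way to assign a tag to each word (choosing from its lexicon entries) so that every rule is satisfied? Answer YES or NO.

NO

Candidates per position — 1:breerp {ADV,PREP}; 2:kirn {NOUN}; 3:breit {DET,ADV}; 4:spispeix {DET}; 5:senup {ADV}; 6:breit {DET,ADV}; 7:grutrik {PREP}; 8:spispeix {DET}.
Rule 1 cannot be satisfied by any choice of tags from the lexicon.
So there is no consistent tagging.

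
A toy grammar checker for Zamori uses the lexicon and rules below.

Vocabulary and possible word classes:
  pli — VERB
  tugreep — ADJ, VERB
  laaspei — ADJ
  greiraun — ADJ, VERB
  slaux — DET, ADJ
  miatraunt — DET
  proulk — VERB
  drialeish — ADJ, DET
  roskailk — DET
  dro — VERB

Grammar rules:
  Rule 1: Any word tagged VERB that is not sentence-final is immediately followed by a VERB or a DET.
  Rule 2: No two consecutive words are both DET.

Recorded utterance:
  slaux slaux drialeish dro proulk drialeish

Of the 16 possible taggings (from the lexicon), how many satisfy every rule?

Candidates per position — 1:slaux {DET,ADJ}; 2:slaux {DET,ADJ}; 3:drialeish {ADJ,DET}; 4:dro {VERB}; 5:proulk {VERB}; 6:drialeish {ADJ,DET}.
There are 16 candidate sequences in total.
The sequences that satisfy every rule: DET ADJ ADJ VERB VERB DET; DET ADJ DET VERB VERB DET; ADJ DET ADJ VERB VERB DET; ADJ ADJ ADJ VERB VERB DET; ADJ ADJ DET VERB VERB DET.
Count = 5.

5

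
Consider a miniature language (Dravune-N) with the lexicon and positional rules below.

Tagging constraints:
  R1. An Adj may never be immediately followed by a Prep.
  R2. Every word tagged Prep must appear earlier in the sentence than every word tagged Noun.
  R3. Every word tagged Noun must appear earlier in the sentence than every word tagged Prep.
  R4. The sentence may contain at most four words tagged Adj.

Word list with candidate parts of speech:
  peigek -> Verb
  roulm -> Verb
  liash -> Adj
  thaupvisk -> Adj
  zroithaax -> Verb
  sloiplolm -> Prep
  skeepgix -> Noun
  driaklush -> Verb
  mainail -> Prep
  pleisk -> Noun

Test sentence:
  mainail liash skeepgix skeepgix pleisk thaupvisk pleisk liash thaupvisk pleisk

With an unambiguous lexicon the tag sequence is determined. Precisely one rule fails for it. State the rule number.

3

Fixed tagging: Prep Adj Noun Noun Noun Adj Noun Adj Adj Noun.
Applying the rules: R1 ok, R2 ok, R3 fails, R4 ok.
Only rule 3 fails.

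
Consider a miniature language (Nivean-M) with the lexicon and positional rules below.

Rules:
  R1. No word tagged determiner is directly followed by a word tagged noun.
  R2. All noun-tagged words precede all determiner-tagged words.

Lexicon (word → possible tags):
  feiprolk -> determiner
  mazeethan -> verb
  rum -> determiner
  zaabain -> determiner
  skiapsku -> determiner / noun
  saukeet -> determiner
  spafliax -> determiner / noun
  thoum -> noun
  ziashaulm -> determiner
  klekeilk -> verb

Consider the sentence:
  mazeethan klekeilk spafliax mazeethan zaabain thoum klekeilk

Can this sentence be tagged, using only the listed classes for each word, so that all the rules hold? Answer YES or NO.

Candidates per position — 1:mazeethan {verb}; 2:klekeilk {verb}; 3:spafliax {determiner,noun}; 4:mazeethan {verb}; 5:zaabain {determiner}; 6:thoum {noun}; 7:klekeilk {verb}.
Rule 1 cannot be satisfied by any choice of tags from the lexicon.
So there is no consistent tagging.

NO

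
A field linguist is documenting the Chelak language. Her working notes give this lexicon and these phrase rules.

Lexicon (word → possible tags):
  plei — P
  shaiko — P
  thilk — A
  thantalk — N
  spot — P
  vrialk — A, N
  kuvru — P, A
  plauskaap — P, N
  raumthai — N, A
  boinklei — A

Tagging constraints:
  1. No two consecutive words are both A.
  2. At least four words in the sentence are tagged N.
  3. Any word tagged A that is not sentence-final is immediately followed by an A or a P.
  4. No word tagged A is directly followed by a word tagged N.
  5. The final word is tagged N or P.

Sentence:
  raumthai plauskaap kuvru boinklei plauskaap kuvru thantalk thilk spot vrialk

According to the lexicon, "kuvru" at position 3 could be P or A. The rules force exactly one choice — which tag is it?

Candidates per position — 1:raumthai {N,A}; 2:plauskaap {P,N}; 3:kuvru {P,A}; 4:boinklei {A}; 5:plauskaap {P,N}; 6:kuvru {P,A}; 7:thantalk {N}; 8:thilk {A}; 9:spot {P}; 10:vrialk {A,N}.
At position 3, choosing A makes rule 1 impossible to satisfy; hence P.
At position 5, choosing N makes rule 3 impossible to satisfy; hence P.
At position 6, choosing A makes rule 3 impossible to satisfy; hence P.
At position 10, choosing A makes rule 2 impossible to satisfy; hence N.
At position 1, choosing A makes rule 2 impossible to satisfy; hence N.
At position 2, choosing P makes rule 2 impossible to satisfy; hence N.
The unique satisfying tagging is: N N P A P P N A P N.
Check: rule 1 satisfied; rule 2 satisfied; rule 3 satisfied; rule 4 satisfied; rule 5 satisfied.

P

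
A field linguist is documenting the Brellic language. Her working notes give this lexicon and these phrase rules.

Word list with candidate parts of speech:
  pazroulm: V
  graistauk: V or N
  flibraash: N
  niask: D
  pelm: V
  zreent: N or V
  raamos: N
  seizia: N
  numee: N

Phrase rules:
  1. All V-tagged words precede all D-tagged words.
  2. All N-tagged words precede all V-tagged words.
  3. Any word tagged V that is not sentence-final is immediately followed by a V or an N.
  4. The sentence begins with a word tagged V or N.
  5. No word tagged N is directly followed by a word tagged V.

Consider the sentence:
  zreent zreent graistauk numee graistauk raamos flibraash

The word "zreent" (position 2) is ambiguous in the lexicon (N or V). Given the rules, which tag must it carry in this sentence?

Candidates per position — 1:zreent {N,V}; 2:zreent {N,V}; 3:graistauk {V,N}; 4:numee {N}; 5:graistauk {V,N}; 6:raamos {N}; 7:flibraash {N}.
At position 1, choosing V makes rule 2 impossible to satisfy; hence N.
At position 2, choosing V makes rule 2 impossible to satisfy; hence N.
At position 3, choosing V makes rule 2 impossible to satisfy; hence N.
At position 5, choosing V makes rule 2 impossible to satisfy; hence N.
That leaves exactly one tagging: N N N N N N N.
Verifying each rule — rule 1 holds; rule 2 holds; rule 3 holds; rule 4 holds; rule 5 holds.

N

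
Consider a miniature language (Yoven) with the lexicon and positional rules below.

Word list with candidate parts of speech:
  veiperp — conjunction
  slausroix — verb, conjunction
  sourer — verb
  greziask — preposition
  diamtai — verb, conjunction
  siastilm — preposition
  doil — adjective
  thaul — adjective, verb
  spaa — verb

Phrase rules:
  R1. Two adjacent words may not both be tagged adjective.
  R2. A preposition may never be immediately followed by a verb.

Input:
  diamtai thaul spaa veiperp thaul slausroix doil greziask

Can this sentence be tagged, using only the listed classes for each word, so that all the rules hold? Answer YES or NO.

YES

Candidates per position — 1:diamtai {verb,conjunction}; 2:thaul {adjective,verb}; 3:spaa {verb}; 4:veiperp {conjunction}; 5:thaul {adjective,verb}; 6:slausroix {verb,conjunction}; 7:doil {adjective}; 8:greziask {preposition}.
One satisfying assignment: conjunction verb verb conjunction verb conjunction adjective preposition.
Check: rule 1 ✓; rule 2 ✓.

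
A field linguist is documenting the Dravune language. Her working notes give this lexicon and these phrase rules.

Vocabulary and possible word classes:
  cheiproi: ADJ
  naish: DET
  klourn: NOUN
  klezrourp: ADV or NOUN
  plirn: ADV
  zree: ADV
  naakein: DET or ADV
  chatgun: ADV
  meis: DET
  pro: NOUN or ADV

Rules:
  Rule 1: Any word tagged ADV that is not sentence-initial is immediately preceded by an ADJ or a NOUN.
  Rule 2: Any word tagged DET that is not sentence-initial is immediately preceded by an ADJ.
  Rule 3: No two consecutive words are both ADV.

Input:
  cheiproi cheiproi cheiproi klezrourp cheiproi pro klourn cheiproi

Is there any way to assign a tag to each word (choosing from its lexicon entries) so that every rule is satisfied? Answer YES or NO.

YES

Candidates per position — 1:cheiproi {ADJ}; 2:cheiproi {ADJ}; 3:cheiproi {ADJ}; 4:klezrourp {ADV,NOUN}; 5:cheiproi {ADJ}; 6:pro {NOUN,ADV}; 7:klourn {NOUN}; 8:cheiproi {ADJ}.
One satisfying assignment: ADJ ADJ ADJ NOUN ADJ ADV NOUN ADJ.
Check: rule 1 ✓; rule 2 ✓; rule 3 ✓.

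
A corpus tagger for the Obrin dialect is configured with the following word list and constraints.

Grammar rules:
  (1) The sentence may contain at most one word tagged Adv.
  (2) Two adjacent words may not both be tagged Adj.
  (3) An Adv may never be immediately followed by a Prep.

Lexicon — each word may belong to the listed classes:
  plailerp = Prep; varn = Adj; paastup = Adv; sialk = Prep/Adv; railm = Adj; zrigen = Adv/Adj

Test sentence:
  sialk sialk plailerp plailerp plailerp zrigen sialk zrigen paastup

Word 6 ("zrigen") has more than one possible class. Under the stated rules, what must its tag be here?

Candidates per position — 1:sialk {Prep,Adv}; 2:sialk {Prep,Adv}; 3:plailerp {Prep}; 4:plailerp {Prep}; 5:plailerp {Prep}; 6:zrigen {Adv,Adj}; 7:sialk {Prep,Adv}; 8:zrigen {Adv,Adj}; 9:paastup {Adv}.
At position 1, choosing Adv makes rule 1 impossible to satisfy; hence Prep.
At position 2, choosing Adv makes rule 1 impossible to satisfy; hence Prep.
At position 6, choosing Adv makes rule 1 impossible to satisfy; hence Adj.
At position 7, choosing Adv makes rule 1 impossible to satisfy; hence Prep.
At position 8, choosing Adv makes rule 1 impossible to satisfy; hence Adj.
The unique satisfying tagging is: Prep Prep Prep Prep Prep Adj Prep Adj Adv.
Check: rule 1 holds; rule 2 holds; rule 3 holds.

Adj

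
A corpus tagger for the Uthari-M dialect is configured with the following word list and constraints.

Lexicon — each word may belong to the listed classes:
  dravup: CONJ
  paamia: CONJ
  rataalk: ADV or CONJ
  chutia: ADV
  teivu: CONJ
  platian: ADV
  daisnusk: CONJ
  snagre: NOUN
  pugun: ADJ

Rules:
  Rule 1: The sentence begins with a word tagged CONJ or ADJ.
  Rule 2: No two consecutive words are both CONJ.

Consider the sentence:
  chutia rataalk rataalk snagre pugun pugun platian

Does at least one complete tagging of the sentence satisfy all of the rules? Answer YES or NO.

Candidates per position — 1:chutia {ADV}; 2:rataalk {ADV,CONJ}; 3:rataalk {ADV,CONJ}; 4:snagre {NOUN}; 5:pugun {ADJ}; 6:pugun {ADJ}; 7:platian {ADV}.
Rule 1 cannot be satisfied by any choice of tags from the lexicon.
So there is no consistent tagging.

NO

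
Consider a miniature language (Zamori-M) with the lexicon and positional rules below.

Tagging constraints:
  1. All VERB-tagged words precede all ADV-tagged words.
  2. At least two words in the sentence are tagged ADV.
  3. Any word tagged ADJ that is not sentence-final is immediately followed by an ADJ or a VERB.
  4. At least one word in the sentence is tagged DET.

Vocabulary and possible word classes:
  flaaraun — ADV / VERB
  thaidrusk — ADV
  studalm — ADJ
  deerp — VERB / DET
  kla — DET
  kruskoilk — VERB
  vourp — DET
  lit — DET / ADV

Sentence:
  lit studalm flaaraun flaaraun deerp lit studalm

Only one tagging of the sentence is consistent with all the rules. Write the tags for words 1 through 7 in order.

Candidates per position — 1:lit {DET,ADV}; 2:studalm {ADJ}; 3:flaaraun {ADV,VERB}; 4:flaaraun {ADV,VERB}; 5:deerp {VERB,DET}; 6:lit {DET,ADV}; 7:studalm {ADJ}.
Word 3 cannot be ADV — rule 3 would then fail for every completion. It is VERB.
Word 1 cannot be ADV — rule 1 would then fail for every completion. It is DET.
Word 4 cannot be VERB — rule 2 would then fail for every completion. It is ADV.
Word 5 cannot be VERB — rule 1 would then fail for every completion. It is DET.
Word 6 cannot be DET — rule 2 would then fail for every completion. It is ADV.
The unique satisfying tagging is: DET ADJ VERB ADV DET ADV ADJ.
Checking: rule 1 ✓; rule 2 ✓; rule 3 ✓; rule 4 ✓.

DET ADJ VERB ADV DET ADV ADJ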